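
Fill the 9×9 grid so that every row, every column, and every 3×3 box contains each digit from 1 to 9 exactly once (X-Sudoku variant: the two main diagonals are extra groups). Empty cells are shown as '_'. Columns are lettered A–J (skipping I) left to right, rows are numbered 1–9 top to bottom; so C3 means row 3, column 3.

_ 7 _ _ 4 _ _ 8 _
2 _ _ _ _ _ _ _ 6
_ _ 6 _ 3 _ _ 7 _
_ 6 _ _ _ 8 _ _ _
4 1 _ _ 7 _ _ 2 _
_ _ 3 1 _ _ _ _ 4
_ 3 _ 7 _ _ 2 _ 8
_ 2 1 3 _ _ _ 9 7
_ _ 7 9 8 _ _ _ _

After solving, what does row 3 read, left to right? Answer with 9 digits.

146839572

F6 = 5 (sole candidate).
H6 = 6 (sole candidate).
D4 = 4 (sole candidate).
D5 = 6 (sole candidate).
B2 = 8 (sole candidate).
D2 = 5 (sole candidate).
B6 = 9 (sole candidate).
E6 = 2 (sole candidate).
D1 = 2 (sole candidate).
D3 = 8: row 3 has {3,6,7}; col 4 has {1,2,3,4,5,6,7,9}; box has {2,3,4,5} → only 8 remains.
E4 = 9 (sole candidate).
F5 = 3 (sole candidate).
E2 = 1 (sole candidate).
F3 = 9: row 3 has {3,6,7,8}; col 6 has {3,5,8}; box has {1,2,3,4,5,8} → only 9 remains.
F1 = 6 (sole candidate).
F2 = 7 (sole candidate).
F8 = 4 (sole candidate).
F7 = 1 (sole candidate).
F9 = 2 (sole candidate).
J3 = 2: in row 3, 2 can only go here (every other open cell in that row sees a 2).
A3 = 1: in row 3, 1 can only go here (every other open cell in that row sees a 1).
A1 = 3 (sole candidate).
J9 = 1 (sole candidate).
G1 = 1 (hidden single in row 1).
H4 = 1 (hidden single in row 4).
C4 = 2 (hidden single in row 4).
A8 = 8 (hidden single in row 8).
A6 = 7 (sole candidate).
G6 = 8 (sole candidate).
A4 = 5 (sole candidate).
J4 = 3 (sole candidate).
C5 = 8 (sole candidate).
A9 = 6 (sole candidate).
G4 = 7 (sole candidate).
A7 = 9 (sole candidate).
E7 = 6 (hidden single in row 7).
E8 = 5 (sole candidate).
G8 = 6 (sole candidate).
J1 = 9 (hidden single in anti-diagonal).
H2 = 3 (hidden single in anti-diagonal).
C1 = 5 (sole candidate).
G2 = 4 (sole candidate).
B3 = 4: row 3 has {1,2,3,6,7,8,9}; col 2 has {1,2,3,6,7,8,9}; box has {1,2,3,5,6,7,8} → only 4 remains.
G3 = 5: row 3 has {1,2,3,4,6,7,8,9}; col 7 has {1,2,4,6,7,8}; box has {1,2,3,4,6,7,8,9}; anti-diagonal has {1,2,3,6,7,8,9} → only 5 remains.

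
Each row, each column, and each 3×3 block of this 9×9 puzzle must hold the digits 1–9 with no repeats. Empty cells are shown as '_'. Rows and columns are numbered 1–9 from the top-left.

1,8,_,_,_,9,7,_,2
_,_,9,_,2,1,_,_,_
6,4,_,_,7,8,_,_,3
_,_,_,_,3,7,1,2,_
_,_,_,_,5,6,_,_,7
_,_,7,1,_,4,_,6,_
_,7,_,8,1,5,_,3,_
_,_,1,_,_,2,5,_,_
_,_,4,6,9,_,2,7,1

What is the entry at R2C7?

6

R3C4 = 5: row 3 has {3,4,6,7,8}; col 4 has {1,6,8}; box has {1,2,7,8,9} → only 5 remains.
R3C7 = 9: row 3 has {3,4,5,6,7,8}; col 7 has {1,2,5,7}; box has {2,3,7} → only 9 remains.
R3C8 = 1: row 3 has {3,4,5,6,7,8,9}; col 8 has {2,3,6,7}; box has {2,3,7,9} → only 1 remains.
R4C4 = 9: row 4 has {1,2,3,7}; col 4 has {1,5,6,8}; box has {1,3,4,5,6,7} → only 9 remains.
R5C4 = 2: row 5 has {5,6,7}; col 4 has {1,5,6,8,9}; box has {1,3,4,5,6,7,9} → only 2 remains.
R6C5 = 8: row 6 has {1,4,6,7}; col 5 has {1,2,3,5,7,9}; box has {1,2,3,4,5,6,7,9} → only 8 remains.
R6C7 = 3: row 6 has {1,4,6,7,8}; col 7 has {1,2,5,7,9}; box has {1,2,6,7} → only 3 remains.
R8C5 = 4: row 8 has {1,2,5}; col 5 has {1,2,3,5,7,8,9}; box has {1,2,5,6,8,9} → only 4 remains.
R9C6 = 3: row 9 has {1,2,4,6,7,9}; col 6 has {1,2,4,5,6,7,8,9}; box has {1,2,4,5,6,8,9} → only 3 remains.
R1C5 = 6: row 1 has {1,2,7,8,9}; col 5 has {1,2,3,4,5,7,8,9}; box has {1,2,5,7,8,9} → only 6 remains.
R3C3 = 2: row 3 has {1,3,4,5,6,7,8,9}; col 3 has {1,4,7,9}; box has {1,4,6,8,9} → only 2 remains.
R7C3 = 6: row 7 has {1,3,5,7,8}; col 3 has {1,2,4,7,9}; box has {1,4,7} → only 6 remains.
R7C7 = 4: row 7 has {1,3,5,6,7,8}; col 7 has {1,2,3,5,7,9}; box has {1,2,3,5,7} → only 4 remains.
R7C9 = 9: row 7 has {1,3,4,5,6,7,8}; col 9 has {1,2,3,7}; box has {1,2,3,4,5,7} → only 9 remains.
R8C4 = 7: row 8 has {1,2,4,5}; col 4 has {1,2,5,6,8,9}; box has {1,2,3,4,5,6,8,9} → only 7 remains.
R8C8 = 8: row 8 has {1,2,4,5,7}; col 8 has {1,2,3,6,7}; box has {1,2,3,4,5,7,9} → only 8 remains.
R8C9 = 6: row 8 has {1,2,4,5,7,8}; col 9 has {1,2,3,7,9}; box has {1,2,3,4,5,7,8,9} → only 6 remains.
R9C2 = 5: row 9 has {1,2,3,4,6,7,9}; col 2 has {4,7,8}; box has {1,4,6,7} → only 5 remains.
R2C2 = 3: row 2 has {1,2,9}; col 2 has {4,5,7,8}; box has {1,2,4,6,8,9} → only 3 remains.
R2C4 = 4: row 2 has {1,2,3,9}; col 4 has {1,2,5,6,7,8,9}; box has {1,2,5,6,7,8,9} → only 4 remains.
R2C8 = 5: row 2 has {1,2,3,4,9}; col 8 has {1,2,3,6,7,8}; box has {1,2,3,7,9} → only 5 remains.
R2C9 = 8: row 2 has {1,2,3,4,5,9}; col 9 has {1,2,3,6,7,9}; box has {1,2,3,5,7,9} → only 8 remains.
R4C2 = 6: row 4 has {1,2,3,7,9}; col 2 has {3,4,5,7,8}; box has {7} → only 6 remains.
R5C7 = 8: row 5 has {2,5,6,7}; col 7 has {1,2,3,4,5,7,9}; box has {1,2,3,6,7} → only 8 remains.
R6C9 = 5: row 6 has {1,3,4,6,7,8}; col 9 has {1,2,3,6,7,8,9}; box has {1,2,3,6,7,8} → only 5 remains.
R7C1 = 2: row 7 has {1,3,4,5,6,7,8,9}; col 1 has {1,6}; box has {1,4,5,6,7} → only 2 remains.
R8C2 = 9: row 8 has {1,2,4,5,6,7,8}; col 2 has {3,4,5,6,7,8}; box has {1,2,4,5,6,7} → only 9 remains.
R9C1 = 8: row 9 has {1,2,3,4,5,6,7,9}; col 1 has {1,2,6}; box has {1,2,4,5,6,7,9} → only 8 remains.
R1C3 = 5: row 1 has {1,2,6,7,8,9}; col 3 has {1,2,4,6,7,9}; box has {1,2,3,4,6,8,9} → only 5 remains.
R1C4 = 3: row 1 has {1,2,5,6,7,8,9}; col 4 has {1,2,4,5,6,7,8,9}; box has {1,2,4,5,6,7,8,9} → only 3 remains.
R1C8 = 4: row 1 has {1,2,3,5,6,7,8,9}; col 8 has {1,2,3,5,6,7,8}; box has {1,2,3,5,7,8,9} → only 4 remains.
R2C1 = 7: row 2 has {1,2,3,4,5,8,9}; col 1 has {1,2,6,8}; box has {1,2,3,4,5,6,8,9} → only 7 remains.
R2C7 = 6: row 2 has {1,2,3,4,5,7,8,9}; col 7 has {1,2,3,4,5,7,8,9}; box has {1,2,3,4,5,7,8,9} → only 6 remains.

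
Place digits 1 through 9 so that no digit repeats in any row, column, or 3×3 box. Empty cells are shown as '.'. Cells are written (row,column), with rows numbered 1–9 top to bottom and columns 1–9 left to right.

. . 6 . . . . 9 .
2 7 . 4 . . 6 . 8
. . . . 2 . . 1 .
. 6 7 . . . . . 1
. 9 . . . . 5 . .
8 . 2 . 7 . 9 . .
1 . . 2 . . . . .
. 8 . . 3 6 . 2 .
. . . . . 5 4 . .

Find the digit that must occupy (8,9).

5

(3,4) = 6: in row 3, 6 can only go here (every other open cell in that row sees a 6).
(9,2) = 2: in row 9, 2 can only go here (every other open cell in that row sees a 2).
(9,1) = 6: in column 1, 6 can only go here (every other open cell in that column sees a 6).
(8,1) = 7: in column 1, 7 can only go here (every other open cell in that column sees a 7).
(8,7) = 1: row 8 has {2,3,6,7,8}; col 7 has {4,5,6,9}; box has {2,4} → only 1 remains.
(8,4) = 9: row 8 has {1,2,3,6,7,8}; col 4 has {2,4,6}; box has {2,3,5,6} → only 9 remains.
(8,9) = 5: row 8 has {1,2,3,6,7,8,9}; col 9 has {1,8}; box has {1,2,4} → only 5 remains.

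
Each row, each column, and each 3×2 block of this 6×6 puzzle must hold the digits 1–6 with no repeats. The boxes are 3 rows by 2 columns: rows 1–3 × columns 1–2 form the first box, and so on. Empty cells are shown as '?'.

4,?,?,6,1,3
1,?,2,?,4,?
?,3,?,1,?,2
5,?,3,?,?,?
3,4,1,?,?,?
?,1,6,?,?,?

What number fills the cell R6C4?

5

R1C3 = 5 (sole candidate).
R2C4 = 3 (sole candidate).
R3C1 = 6 (sole candidate).
R3C3 = 4 (sole candidate).
R3C5 = 5 (sole candidate).
R6C1 = 2 (sole candidate).
R6C5 = 3 (sole candidate).
R1C2 = 2 (sole candidate).
R2C2 = 5 (sole candidate).
R2C6 = 6 (sole candidate).
R4C2 = 6 (sole candidate).
R4C5 = 2 (sole candidate).
R5C5 = 6 (sole candidate).
R5C6 = 5 (sole candidate).
R6C6 = 4 (sole candidate).
R4C4 = 4 (sole candidate).
R4C6 = 1 (sole candidate).
R5C4 = 2 (sole candidate).
R6C4 = 5: row 6 has {1,2,3,4,6}; col 4 has {1,2,3,4,6}; box has {1,2,3,4,6} → only 5 remains.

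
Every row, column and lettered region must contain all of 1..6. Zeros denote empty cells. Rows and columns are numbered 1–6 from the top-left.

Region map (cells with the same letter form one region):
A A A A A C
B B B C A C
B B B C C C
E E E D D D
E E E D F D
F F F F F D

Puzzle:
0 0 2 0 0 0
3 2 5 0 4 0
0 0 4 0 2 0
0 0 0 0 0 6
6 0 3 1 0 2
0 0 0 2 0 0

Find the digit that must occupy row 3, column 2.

row 2, column 4 = 6 (sole candidate).
row 2, column 6 = 1 (sole candidate).
row 3, column 1 = 1 (sole candidate).
row 3, column 2 = 6: row 3 has {1,2,4}; col 2 has {2}; region has {1,2,3,4,5} → only 6 remains.

6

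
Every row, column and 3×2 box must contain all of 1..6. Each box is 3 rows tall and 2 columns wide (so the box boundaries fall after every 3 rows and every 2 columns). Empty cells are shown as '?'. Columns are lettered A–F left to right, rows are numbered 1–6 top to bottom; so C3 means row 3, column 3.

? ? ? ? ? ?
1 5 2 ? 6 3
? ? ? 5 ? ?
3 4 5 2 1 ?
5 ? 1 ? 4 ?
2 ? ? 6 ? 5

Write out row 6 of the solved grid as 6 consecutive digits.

214635

D2 = 4 (sole candidate).
E3 = 2 (sole candidate).
F4 = 6 (sole candidate).
B5 = 6 (sole candidate).
D5 = 3 (sole candidate).
F5 = 2 (sole candidate).
B6 = 1: row 6 has {2,5,6}; col 2 has {4,5,6}; box has {2,3,4,5,6} → only 1 remains.
C6 = 4: row 6 has {1,2,5,6}; col 3 has {1,2,5}; box has {1,2,3,5,6} → only 4 remains.
E6 = 3: row 6 has {1,2,4,5,6}; col 5 has {1,2,4,6}; box has {1,2,4,5,6} → only 3 remains.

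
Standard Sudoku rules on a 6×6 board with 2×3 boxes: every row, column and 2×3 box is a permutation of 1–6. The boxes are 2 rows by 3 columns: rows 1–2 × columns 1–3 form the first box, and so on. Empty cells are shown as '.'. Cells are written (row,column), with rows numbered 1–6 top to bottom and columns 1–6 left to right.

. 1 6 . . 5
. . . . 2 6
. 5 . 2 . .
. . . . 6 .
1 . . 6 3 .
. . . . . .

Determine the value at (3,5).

1

(1,5) = 4: row 1 has {1,5,6}; col 5 has {2,3,6}; box has {2,5,6} → only 4 remains.
(3,5) = 1: row 3 has {2,5}; col 5 has {2,3,4,6}; box has {2,6} → only 1 remains.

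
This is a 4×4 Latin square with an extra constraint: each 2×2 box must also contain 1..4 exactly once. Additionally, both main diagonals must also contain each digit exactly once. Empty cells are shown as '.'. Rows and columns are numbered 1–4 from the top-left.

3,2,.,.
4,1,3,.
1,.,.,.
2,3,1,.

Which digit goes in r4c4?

r1c3 = 4: row 1 has {2,3}; col 3 has {1,3}; box has {3} → only 4 remains.
r1c4 = 1: row 1 has {2,3,4}; col 4 has {}; box has {3,4}; anti-diagonal has {2,3} → only 1 remains.
r2c4 = 2: row 2 has {1,3,4}; col 4 has {1}; box has {1,3,4} → only 2 remains.
r3c2 = 4: row 3 has {1}; col 2 has {1,2,3}; box has {1,2,3}; anti-diagonal has {1,2,3} → only 4 remains.
r3c3 = 2: row 3 has {1,4}; col 3 has {1,3,4}; box has {1}; main diagonal has {1,3} → only 2 remains.
r3c4 = 3: row 3 has {1,2,4}; col 4 has {1,2}; box has {1,2} → only 3 remains.
r4c4 = 4: row 4 has {1,2,3}; col 4 has {1,2,3}; box has {1,2,3}; main diagonal has {1,2,3} → only 4 remains.

4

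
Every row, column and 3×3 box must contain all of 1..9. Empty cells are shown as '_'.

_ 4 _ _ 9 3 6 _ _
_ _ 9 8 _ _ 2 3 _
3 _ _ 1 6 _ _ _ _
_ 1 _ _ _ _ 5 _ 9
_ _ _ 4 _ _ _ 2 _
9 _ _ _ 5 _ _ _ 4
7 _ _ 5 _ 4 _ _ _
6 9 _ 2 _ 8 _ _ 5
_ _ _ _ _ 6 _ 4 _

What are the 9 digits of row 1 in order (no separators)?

R1C4 = 7: row 1 has {3,4,6,9}; col 4 has {1,2,4,5,8}; box has {1,3,6,8,9} → only 7 remains.
R2C5 = 4: row 2 has {2,3,8,9}; col 5 has {5,6,9}; box has {1,3,6,7,8,9} → only 4 remains.
R2C6 = 5: row 2 has {2,3,4,8,9}; col 6 has {3,4,6,8}; box has {1,3,4,6,7,8,9} → only 5 remains.
R3C6 = 2: row 3 has {1,3,6}; col 6 has {3,4,5,6,8}; box has {1,3,4,5,6,7,8,9} → only 2 remains.
R4C6 = 7: row 4 has {1,5,9}; col 6 has {2,3,4,5,6,8}; box has {4,5} → only 7 remains.
R6C6 = 1: row 6 has {4,5,9}; col 6 has {2,3,4,5,6,7,8}; box has {4,5,7} → only 1 remains.
R2C1 = 1: row 2 has {2,3,4,5,8,9}; col 1 has {3,6,7,9}; box has {3,4,9} → only 1 remains.
R2C9 = 7: row 2 has {1,2,3,4,5,8,9}; col 9 has {4,5,9}; box has {2,3,6} → only 7 remains.
R3C9 = 8: row 3 has {1,2,3,6}; col 9 has {4,5,7,9}; box has {2,3,6,7} → only 8 remains.
R5C6 = 9: row 5 has {2,4}; col 6 has {1,2,3,4,5,6,7,8}; box has {1,4,5,7} → only 9 remains.
R1C9 = 1: row 1 has {3,4,6,7,9}; col 9 has {4,5,7,8,9}; box has {2,3,6,7,8} → only 1 remains.
R2C2 = 6: row 2 has {1,2,3,4,5,7,8,9}; col 2 has {1,4,9}; box has {1,3,4,9} → only 6 remains.
R1C8 = 5: row 1 has {1,3,4,6,7,9}; col 8 has {2,3,4}; box has {1,2,3,6,7,8} → only 5 remains.
R3C8 = 9: row 3 has {1,2,3,6,8}; col 8 has {2,3,4,5}; box has {1,2,3,5,6,7,8} → only 9 remains.
R3C7 = 4: row 3 has {1,2,3,6,8,9}; col 7 has {2,5,6}; box has {1,2,3,5,6,7,8,9} → only 4 remains.
R5C7 = 1: in row 5, 1 can only go here (every other open cell in that row sees a 1).
R7C7 = 9: in row 7, 9 can only go here (every other open cell in that row sees a 9).
R8C3 = 4: in row 8, 4 can only go here (every other open cell in that row sees a 4).
R4C1 = 4: in row 4, 4 can only go here (every other open cell in that row sees a 4).
R9C4 = 9: in row 9, 9 can only go here (every other open cell in that row sees a 9).
R4C5 = 2: in column 5, 2 can only go here (every other open cell in that column sees a 2).
R5C5 = 8: in column 5, 8 can only go here (every other open cell in that column sees an 8).
R5C1 = 5: row 5 has {1,2,4,8,9}; col 1 has {1,3,4,6,7,9}; box has {1,4,9} → only 5 remains.
Singles propagation stalls; R1C1 is still open with candidates {2,8}.
  Try R1C1 = 2: this forces R1C3=8, R9C1=8, R4C8=8; then row 7 has no cell left for 8 — contradiction.
So R1C1 = 8.
R1C3 = 2: row 1 has {1,3,4,5,6,7,8,9}; col 3 has {4,9}; box has {1,3,4,6,8,9} → only 2 remains.

842793651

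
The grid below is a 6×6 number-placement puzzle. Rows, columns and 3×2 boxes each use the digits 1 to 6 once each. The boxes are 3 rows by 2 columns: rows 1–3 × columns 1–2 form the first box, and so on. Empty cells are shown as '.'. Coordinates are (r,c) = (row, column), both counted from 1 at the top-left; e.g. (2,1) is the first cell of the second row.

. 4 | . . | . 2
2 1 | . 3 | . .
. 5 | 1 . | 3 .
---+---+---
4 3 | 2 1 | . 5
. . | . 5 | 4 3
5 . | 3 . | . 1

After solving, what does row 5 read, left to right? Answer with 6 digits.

(1,4) = 6: row 1 has {2,4}; col 4 has {1,3,5}; box has {1,3} → only 6 remains.
(3,1) = 6: row 3 has {1,3,5}; col 1 has {2,4,5}; box has {1,2,4,5} → only 6 remains.
(3,6) = 4: row 3 has {1,3,5,6}; col 6 has {1,2,3,5}; box has {2,3} → only 4 remains.
(4,5) = 6: row 4 has {1,2,3,4,5}; col 5 has {3,4}; box has {1,3,4,5} → only 6 remains.
(5,1) = 1: row 5 has {3,4,5}; col 1 has {2,4,5,6}; box has {3,4,5} → only 1 remains.
(5,3) = 6: row 5 has {1,3,4,5}; col 3 has {1,2,3}; box has {1,2,3,5} → only 6 remains.
(6,4) = 4: row 6 has {1,3,5}; col 4 has {1,3,5,6}; box has {1,2,3,5,6} → only 4 remains.
(6,5) = 2: row 6 has {1,3,4,5}; col 5 has {3,4,6}; box has {1,3,4,5,6} → only 2 remains.
(1,1) = 3: row 1 has {2,4,6}; col 1 has {1,2,4,5,6}; box has {1,2,4,5,6} → only 3 remains.
(1,3) = 5: row 1 has {2,3,4,6}; col 3 has {1,2,3,6}; box has {1,3,6} → only 5 remains.
(1,5) = 1: row 1 has {2,3,4,5,6}; col 5 has {2,3,4,6}; box has {2,3,4} → only 1 remains.
(2,3) = 4: row 2 has {1,2,3}; col 3 has {1,2,3,5,6}; box has {1,3,5,6} → only 4 remains.
(2,5) = 5: row 2 has {1,2,3,4}; col 5 has {1,2,3,4,6}; box has {1,2,3,4} → only 5 remains.
(2,6) = 6: row 2 has {1,2,3,4,5}; col 6 has {1,2,3,4,5}; box has {1,2,3,4,5} → only 6 remains.
(3,4) = 2: row 3 has {1,3,4,5,6}; col 4 has {1,3,4,5,6}; box has {1,3,4,5,6} → only 2 remains.
(5,2) = 2: row 5 has {1,3,4,5,6}; col 2 has {1,3,4,5}; box has {1,3,4,5} → only 2 remains.

126543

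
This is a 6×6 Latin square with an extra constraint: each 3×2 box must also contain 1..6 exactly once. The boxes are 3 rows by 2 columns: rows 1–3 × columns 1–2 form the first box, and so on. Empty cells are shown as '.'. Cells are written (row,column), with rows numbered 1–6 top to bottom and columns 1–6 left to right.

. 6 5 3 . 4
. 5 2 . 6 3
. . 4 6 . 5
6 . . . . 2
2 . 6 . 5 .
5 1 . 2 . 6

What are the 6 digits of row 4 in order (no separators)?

(1,1) = 1: row 1 has {3,4,5,6}; col 1 has {2,5,6}; box has {5,6} → only 1 remains.
(1,5) = 2: row 1 has {1,3,4,5,6}; col 5 has {5,6}; box has {3,4,5,6} → only 2 remains.
(2,1) = 4: row 2 has {2,3,5,6}; col 1 has {1,2,5,6}; box has {1,5,6} → only 4 remains.
(2,4) = 1: row 2 has {2,3,4,5,6}; col 4 has {2,3,6}; box has {2,3,4,5,6} → only 1 remains.
(3,1) = 3: row 3 has {4,5,6}; col 1 has {1,2,4,5,6}; box has {1,4,5,6} → only 3 remains.
(3,2) = 2: row 3 has {3,4,5,6}; col 2 has {1,5,6}; box has {1,3,4,5,6} → only 2 remains.
(3,5) = 1: row 3 has {2,3,4,5,6}; col 5 has {2,5,6}; box has {2,3,4,5,6} → only 1 remains.
(5,4) = 4: row 5 has {2,5,6}; col 4 has {1,2,3,6}; box has {2,6} → only 4 remains.
(5,6) = 1: row 5 has {2,4,5,6}; col 6 has {2,3,4,5,6}; box has {2,5,6} → only 1 remains.
(6,3) = 3: row 6 has {1,2,5,6}; col 3 has {2,4,5,6}; box has {2,4,6} → only 3 remains.
(6,5) = 4: row 6 has {1,2,3,5,6}; col 5 has {1,2,5,6}; box has {1,2,5,6} → only 4 remains.
(4,3) = 1: row 4 has {2,6}; col 3 has {2,3,4,5,6}; box has {2,3,4,6} → only 1 remains.
(4,4) = 5: row 4 has {1,2,6}; col 4 has {1,2,3,4,6}; box has {1,2,3,4,6} → only 5 remains.
(4,5) = 3: row 4 has {1,2,5,6}; col 5 has {1,2,4,5,6}; box has {1,2,4,5,6} → only 3 remains.
(5,2) = 3: row 5 has {1,2,4,5,6}; col 2 has {1,2,5,6}; box has {1,2,5,6} → only 3 remains.
(4,2) = 4: row 4 has {1,2,3,5,6}; col 2 has {1,2,3,5,6}; box has {1,2,3,5,6} → only 4 remains.

641532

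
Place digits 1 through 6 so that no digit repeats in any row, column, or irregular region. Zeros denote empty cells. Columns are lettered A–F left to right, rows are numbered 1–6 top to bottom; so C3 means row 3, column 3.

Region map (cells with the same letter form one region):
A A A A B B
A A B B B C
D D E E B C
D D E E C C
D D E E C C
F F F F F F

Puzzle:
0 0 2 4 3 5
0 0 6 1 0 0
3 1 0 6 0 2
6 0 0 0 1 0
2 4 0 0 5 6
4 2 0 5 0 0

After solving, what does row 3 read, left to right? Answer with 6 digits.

315642

A1 = 1: row 1 has {2,3,4,5}; col 1 has {2,3,4,6}; region has {2,4} → only 1 remains.
B1 = 6: row 1 has {1,2,3,4,5}; col 2 has {1,2,4}; region has {1,2,4} → only 6 remains.
A2 = 5: row 2 has {1,6}; col 1 has {1,2,3,4,6}; region has {1,2,4,6} → only 5 remains.
B2 = 3: row 2 has {1,5,6}; col 2 has {1,2,4,6}; region has {1,2,4,5,6} → only 3 remains.
F2 = 4: row 2 has {1,3,5,6}; col 6 has {2,5,6}; region has {1,2,5,6} → only 4 remains.
E3 = 4: row 3 has {1,2,3,6}; col 5 has {1,3,5}; region has {1,3,5,6} → only 4 remains.
B4 = 5: row 4 has {1,6}; col 2 has {1,2,3,4,6}; region has {1,2,3,4,6} → only 5 remains.
F4 = 3: row 4 has {1,5,6}; col 6 has {2,4,5,6}; region has {1,2,4,5,6} → only 3 remains.
D5 = 3: row 5 has {2,4,5,6}; col 4 has {1,4,5,6}; region has {6} → only 3 remains.
E6 = 6: row 6 has {2,4,5}; col 5 has {1,3,4,5}; region has {2,4,5} → only 6 remains.
F6 = 1: row 6 has {2,4,5,6}; col 6 has {2,3,4,5,6}; region has {2,4,5,6} → only 1 remains.
E2 = 2: row 2 has {1,3,4,5,6}; col 5 has {1,3,4,5,6}; region has {1,3,4,5,6} → only 2 remains.
C3 = 5: row 3 has {1,2,3,4,6}; col 3 has {2,6}; region has {3,6} → only 5 remains.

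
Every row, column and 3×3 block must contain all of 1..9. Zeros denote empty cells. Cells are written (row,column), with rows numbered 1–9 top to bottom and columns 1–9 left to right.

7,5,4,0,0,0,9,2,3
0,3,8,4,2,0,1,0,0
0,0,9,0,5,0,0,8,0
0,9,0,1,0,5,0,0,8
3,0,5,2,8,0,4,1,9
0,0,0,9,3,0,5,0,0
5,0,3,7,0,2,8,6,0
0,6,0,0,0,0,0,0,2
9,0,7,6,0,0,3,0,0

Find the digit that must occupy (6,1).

(1,4) = 8: row 1 has {2,3,4,5,7,9}; col 4 has {1,2,4,6,7,9}; box has {2,4,5} → only 8 remains.
(2,1) = 6: row 2 has {1,2,3,4,8}; col 1 has {3,5,7,9}; box has {3,4,5,7,8,9} → only 6 remains.
(3,4) = 3: row 3 has {5,8,9}; col 4 has {1,2,4,6,7,8,9}; box has {2,4,5,8} → only 3 remains.
(5,2) = 7: row 5 has {1,2,3,4,5,8,9}; col 2 has {3,5,6,9}; box has {3,5,9} → only 7 remains.
(5,6) = 6: row 5 has {1,2,3,4,5,7,8,9}; col 6 has {2,5}; box has {1,2,3,5,8,9} → only 6 remains.
(6,8) = 7: row 6 has {3,5,9}; col 8 has {1,2,6,8}; box has {1,4,5,8,9} → only 7 remains.
(6,9) = 6: row 6 has {3,5,7,9}; col 9 has {2,3,8,9}; box has {1,4,5,7,8,9} → only 6 remains.
(8,3) = 1: row 8 has {2,6}; col 3 has {3,4,5,7,8,9}; box has {3,5,6,7,9} → only 1 remains.
(8,4) = 5: row 8 has {1,2,6}; col 4 has {1,2,3,4,6,7,8,9}; box has {2,6,7} → only 5 remains.
(8,7) = 7: row 8 has {1,2,5,6}; col 7 has {1,3,4,5,8,9}; box has {2,3,6,8} → only 7 remains.
(1,6) = 1: row 1 has {2,3,4,5,7,8,9}; col 6 has {2,5,6}; box has {2,3,4,5,8} → only 1 remains.
(2,8) = 5: row 2 has {1,2,3,4,6,8}; col 8 has {1,2,6,7,8}; box has {1,2,3,8,9} → only 5 remains.
(2,9) = 7: row 2 has {1,2,3,4,5,6,8}; col 9 has {2,3,6,8,9}; box has {1,2,3,5,8,9} → only 7 remains.
(3,6) = 7: row 3 has {3,5,8,9}; col 6 has {1,2,5,6}; box has {1,2,3,4,5,8} → only 7 remains.
(3,7) = 6: row 3 has {3,5,7,8,9}; col 7 has {1,3,4,5,7,8,9}; box has {1,2,3,5,7,8,9} → only 6 remains.
(3,9) = 4: row 3 has {3,5,6,7,8,9}; col 9 has {2,3,6,7,8,9}; box has {1,2,3,5,6,7,8,9} → only 4 remains.
(4,7) = 2: row 4 has {1,5,8,9}; col 7 has {1,3,4,5,6,7,8,9}; box has {1,4,5,6,7,8,9} → only 2 remains.
(4,8) = 3: row 4 has {1,2,5,8,9}; col 8 has {1,2,5,6,7,8}; box has {1,2,4,5,6,7,8,9} → only 3 remains.
(6,3) = 2: row 6 has {3,5,6,7,9}; col 3 has {1,3,4,5,7,8,9}; box has {3,5,7,9} → only 2 remains.
(6,6) = 4: row 6 has {2,3,5,6,7,9}; col 6 has {1,2,5,6,7}; box has {1,2,3,5,6,8,9} → only 4 remains.
(7,2) = 4: row 7 has {2,3,5,6,7,8}; col 2 has {3,5,6,7,9}; box has {1,3,5,6,7,9} → only 4 remains.
(7,9) = 1: row 7 has {2,3,4,5,6,7,8}; col 9 has {2,3,4,6,7,8,9}; box has {2,3,6,7,8} → only 1 remains.
(8,1) = 8: row 8 has {1,2,5,6,7}; col 1 has {3,5,6,7,9}; box has {1,3,4,5,6,7,9} → only 8 remains.
(9,2) = 2: row 9 has {3,6,7,9}; col 2 has {3,4,5,6,7,9}; box has {1,3,4,5,6,7,8,9} → only 2 remains.
(9,6) = 8: row 9 has {2,3,6,7,9}; col 6 has {1,2,4,5,6,7}; box has {2,5,6,7} → only 8 remains.
(9,8) = 4: row 9 has {2,3,6,7,8,9}; col 8 has {1,2,3,5,6,7,8}; box has {1,2,3,6,7,8} → only 4 remains.
(9,9) = 5: row 9 has {2,3,4,6,7,8,9}; col 9 has {1,2,3,4,6,7,8,9}; box has {1,2,3,4,6,7,8} → only 5 remains.
(1,5) = 6: row 1 has {1,2,3,4,5,7,8,9}; col 5 has {2,3,5,8}; box has {1,2,3,4,5,7,8} → only 6 remains.
(2,6) = 9: row 2 has {1,2,3,4,5,6,7,8}; col 6 has {1,2,4,5,6,7,8}; box has {1,2,3,4,5,6,7,8} → only 9 remains.
(3,2) = 1: row 3 has {3,4,5,6,7,8,9}; col 2 has {2,3,4,5,6,7,9}; box has {3,4,5,6,7,8,9} → only 1 remains.
(4,1) = 4: row 4 has {1,2,3,5,8,9}; col 1 has {3,5,6,7,8,9}; box has {2,3,5,7,9} → only 4 remains.
(4,3) = 6: row 4 has {1,2,3,4,5,8,9}; col 3 has {1,2,3,4,5,7,8,9}; box has {2,3,4,5,7,9} → only 6 remains.
(4,5) = 7: row 4 has {1,2,3,4,5,6,8,9}; col 5 has {2,3,5,6,8}; box has {1,2,3,4,5,6,8,9} → only 7 remains.
(6,1) = 1: row 6 has {2,3,4,5,6,7,9}; col 1 has {3,4,5,6,7,8,9}; box has {2,3,4,5,6,7,9} → only 1 remains.

1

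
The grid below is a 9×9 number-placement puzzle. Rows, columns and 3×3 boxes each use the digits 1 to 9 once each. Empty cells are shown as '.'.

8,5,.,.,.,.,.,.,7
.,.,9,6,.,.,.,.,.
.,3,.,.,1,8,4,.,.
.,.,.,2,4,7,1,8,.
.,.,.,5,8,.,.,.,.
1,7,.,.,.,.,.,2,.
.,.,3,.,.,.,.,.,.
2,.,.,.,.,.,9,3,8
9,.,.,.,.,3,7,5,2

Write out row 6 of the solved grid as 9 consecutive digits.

178396524

R2C8 = 1: row 2 has {6,9}; col 8 has {2,3,5,8}; box has {4,7} → only 1 remains.
R7C7 = 6: row 7 has {3}; col 7 has {1,4,7,9}; box has {2,3,5,7,8,9} → only 6 remains.
R7C8 = 4: row 7 has {3,6}; col 8 has {1,2,3,5,8}; box has {2,3,5,6,7,8,9} → only 4 remains.
R7C9 = 1: row 7 has {3,4,6}; col 9 has {2,7,8}; box has {2,3,4,5,6,7,8,9} → only 1 remains.
R9C5 = 6: row 9 has {2,3,5,7,9}; col 5 has {1,4,8}; box has {3} → only 6 remains.
R5C7 = 3: row 5 has {5,8}; col 7 has {1,4,6,7,9}; box has {1,2,8} → only 3 remains.
R6C7 = 5: row 6 has {1,2,7}; col 7 has {1,3,4,6,7,9}; box has {1,2,3,8} → only 5 remains.
R7C2 = 8: row 7 has {1,3,4,6}; col 2 has {3,5,7}; box has {2,3,9} → only 8 remains.
R1C7 = 2: row 1 has {5,7,8}; col 7 has {1,3,4,5,6,7,9}; box has {1,4,7} → only 2 remains.
R2C7 = 8: row 2 has {1,6,9}; col 7 has {1,2,3,4,5,6,7,9}; box has {1,2,4,7} → only 8 remains.
R1C3 = 1: in row 1, 1 can only go here (every other open cell in that row sees a 1).
R9C3 = 4: row 9 has {2,3,5,6,7,9}; col 3 has {1,3,9}; box has {2,3,8,9} → only 4 remains.
R9C2 = 1: row 9 has {2,3,4,5,6,7,9}; col 2 has {3,5,7,8}; box has {2,3,4,8,9} → only 1 remains.
R9C4 = 8: row 9 has {1,2,3,4,5,6,7,9}; col 4 has {2,5,6}; box has {3,6} → only 8 remains.
R8C2 = 6: row 8 has {2,3,8,9}; col 2 has {1,3,5,7,8}; box has {1,2,3,4,8,9} → only 6 remains.
R4C2 = 9: row 4 has {1,2,4,7,8}; col 2 has {1,3,5,6,7,8}; box has {1,7} → only 9 remains.
R4C9 = 6: row 4 has {1,2,4,7,8,9}; col 9 has {1,2,7,8}; box has {1,2,3,5,8} → only 6 remains.
R4C3 = 5: row 4 has {1,2,4,6,7,8,9}; col 3 has {1,3,4,9}; box has {1,7,9} → only 5 remains.
R8C3 = 7: row 8 has {2,3,6,8,9}; col 3 has {1,3,4,5,9}; box has {1,2,3,4,6,8,9} → only 7 remains.
R8C5 = 5: row 8 has {2,3,6,7,8,9}; col 5 has {1,4,6,8}; box has {3,6,8} → only 5 remains.
R4C1 = 3: row 4 has {1,2,4,5,6,7,8,9}; col 1 has {1,2,8,9}; box has {1,5,7,9} → only 3 remains.
R7C1 = 5: row 7 has {1,3,4,6,8}; col 1 has {1,2,3,8,9}; box has {1,2,3,4,6,7,8,9} → only 5 remains.
R1C8 = 6: in row 1, 6 can only go here (every other open cell in that row sees a 6).
R3C8 = 9: row 3 has {1,3,4,8}; col 8 has {1,2,3,4,5,6,8}; box has {1,2,4,6,7,8} → only 9 remains.
R3C9 = 5: row 3 has {1,3,4,8,9}; col 9 has {1,2,6,7,8}; box has {1,2,4,6,7,8,9} → only 5 remains.
R5C8 = 7: row 5 has {3,5,8}; col 8 has {1,2,3,4,5,6,8,9}; box has {1,2,3,5,6,8} → only 7 remains.
R2C9 = 3: row 2 has {1,6,8,9}; col 9 has {1,2,5,6,7,8}; box has {1,2,4,5,6,7,8,9} → only 3 remains.
R3C4 = 7: row 3 has {1,3,4,5,8,9}; col 4 has {2,5,6,8}; box has {1,6,8} → only 7 remains.
R7C4 = 9: row 7 has {1,3,4,5,6,8}; col 4 has {2,5,6,7,8}; box has {3,5,6,8} → only 9 remains.
R7C6 = 2: row 7 has {1,3,4,5,6,8,9}; col 6 has {3,7,8}; box has {3,5,6,8,9} → only 2 remains.
R2C5 = 2: row 2 has {1,3,6,8,9}; col 5 has {1,4,5,6,8}; box has {1,6,7,8} → only 2 remains.
R3C1 = 6: row 3 has {1,3,4,5,7,8,9}; col 1 has {1,2,3,5,8,9}; box has {1,3,5,8,9} → only 6 remains.
R3C3 = 2: row 3 has {1,3,4,5,6,7,8,9}; col 3 has {1,3,4,5,7,9}; box has {1,3,5,6,8,9} → only 2 remains.
R5C1 = 4: row 5 has {3,5,7,8}; col 1 has {1,2,3,5,6,8,9}; box has {1,3,5,7,9} → only 4 remains.
R5C2 = 2: row 5 has {3,4,5,7,8}; col 2 has {1,3,5,6,7,8,9}; box has {1,3,4,5,7,9} → only 2 remains.
R5C3 = 6: row 5 has {2,3,4,5,7,8}; col 3 has {1,2,3,4,5,7,9}; box has {1,2,3,4,5,7,9} → only 6 remains.
R5C9 = 9: row 5 has {2,3,4,5,6,7,8}; col 9 has {1,2,3,5,6,7,8}; box has {1,2,3,5,6,7,8} → only 9 remains.
R6C3 = 8: row 6 has {1,2,5,7}; col 3 has {1,2,3,4,5,6,7,9}; box has {1,2,3,4,5,6,7,9} → only 8 remains.
R6C4 = 3: row 6 has {1,2,5,7,8}; col 4 has {2,5,6,7,8,9}; box has {2,4,5,7,8} → only 3 remains.
R6C5 = 9: row 6 has {1,2,3,5,7,8}; col 5 has {1,2,4,5,6,8}; box has {2,3,4,5,7,8} → only 9 remains.
R6C6 = 6: row 6 has {1,2,3,5,7,8,9}; col 6 has {2,3,7,8}; box has {2,3,4,5,7,8,9} → only 6 remains.
R6C9 = 4: row 6 has {1,2,3,5,6,7,8,9}; col 9 has {1,2,3,5,6,7,8,9}; box has {1,2,3,5,6,7,8,9} → only 4 remains.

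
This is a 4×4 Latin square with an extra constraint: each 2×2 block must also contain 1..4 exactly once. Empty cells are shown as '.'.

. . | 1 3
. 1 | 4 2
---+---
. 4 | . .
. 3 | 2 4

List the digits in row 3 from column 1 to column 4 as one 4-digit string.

row 1, column 2 = 2 (sole candidate).
row 2, column 1 = 3 (sole candidate).
row 3, column 3 = 3: row 3 has {4}; col 3 has {1,2,4}; box has {2,4} → only 3 remains.
row 3, column 4 = 1: row 3 has {3,4}; col 4 has {2,3,4}; box has {2,3,4} → only 1 remains.
row 4, column 1 = 1 (sole candidate).
row 1, column 1 = 4 (sole candidate).
row 3, column 1 = 2: row 3 has {1,3,4}; col 1 has {1,3,4}; box has {1,3,4} → only 2 remains.

2431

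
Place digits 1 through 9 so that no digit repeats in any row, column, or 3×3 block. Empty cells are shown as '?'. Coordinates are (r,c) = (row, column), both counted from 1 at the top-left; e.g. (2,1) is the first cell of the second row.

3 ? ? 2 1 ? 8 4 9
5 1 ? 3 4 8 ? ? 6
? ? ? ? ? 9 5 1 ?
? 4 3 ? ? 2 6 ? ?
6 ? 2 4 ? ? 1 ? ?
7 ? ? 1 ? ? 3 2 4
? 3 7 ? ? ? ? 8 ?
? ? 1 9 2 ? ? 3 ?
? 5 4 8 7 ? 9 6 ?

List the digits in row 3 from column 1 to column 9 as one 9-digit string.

(1,3) = 6: row 1 has {1,2,3,4,8,9}; col 3 has {1,2,3,4,7}; box has {1,3,5} → only 6 remains.
(2,3) = 9: row 2 has {1,3,4,5,6,8}; col 3 has {1,2,3,4,6,7}; box has {1,3,5,6} → only 9 remains.
(2,8) = 7: row 2 has {1,3,4,5,6,8,9}; col 8 has {1,2,3,4,6,8}; box has {1,4,5,6,8,9} → only 7 remains.
(3,3) = 8: row 3 has {1,5,9}; col 3 has {1,2,3,4,6,7,9}; box has {1,3,5,6,9} → only 8 remains.
(3,5) = 6: row 3 has {1,5,8,9}; col 5 has {1,2,4,7}; box has {1,2,3,4,8,9} → only 6 remains.
(6,3) = 5: row 6 has {1,2,3,4,7}; col 3 has {1,2,3,4,6,7,8,9}; box has {2,3,4,6,7} → only 5 remains.
(6,6) = 6: row 6 has {1,2,3,4,5,7}; col 6 has {2,8,9}; box has {1,2,4} → only 6 remains.
(7,5) = 5: row 7 has {3,7,8}; col 5 has {1,2,4,6,7}; box has {2,7,8,9} → only 5 remains.
(8,1) = 8: row 8 has {1,2,3,9}; col 1 has {3,5,6,7}; box has {1,3,4,5,7} → only 8 remains.
(8,2) = 6: row 8 has {1,2,3,8,9}; col 2 has {1,3,4,5}; box has {1,3,4,5,7,8} → only 6 remains.
(8,6) = 4: row 8 has {1,2,3,6,8,9}; col 6 has {2,6,8,9}; box has {2,5,7,8,9} → only 4 remains.
(8,7) = 7: row 8 has {1,2,3,4,6,8,9}; col 7 has {1,3,5,6,8,9}; box has {3,6,8,9} → only 7 remains.
(8,9) = 5: row 8 has {1,2,3,4,6,7,8,9}; col 9 has {4,6,9}; box has {3,6,7,8,9} → only 5 remains.
(9,1) = 2: row 9 has {4,5,6,7,8,9}; col 1 has {3,5,6,7,8}; box has {1,3,4,5,6,7,8} → only 2 remains.
(9,9) = 1: row 9 has {2,4,5,6,7,8,9}; col 9 has {4,5,6,9}; box has {3,5,6,7,8,9} → only 1 remains.
(1,2) = 7: row 1 has {1,2,3,4,6,8,9}; col 2 has {1,3,4,5,6}; box has {1,3,5,6,8,9} → only 7 remains.
(1,6) = 5: row 1 has {1,2,3,4,6,7,8,9}; col 6 has {2,4,6,8,9}; box has {1,2,3,4,6,8,9} → only 5 remains.
(2,7) = 2: row 2 has {1,3,4,5,6,7,8,9}; col 7 has {1,3,5,6,7,8,9}; box has {1,4,5,6,7,8,9} → only 2 remains.
(3,1) = 4: row 3 has {1,5,6,8,9}; col 1 has {2,3,5,6,7,8}; box has {1,3,5,6,7,8,9} → only 4 remains.
(3,2) = 2: row 3 has {1,4,5,6,8,9}; col 2 has {1,3,4,5,6,7}; box has {1,3,4,5,6,7,8,9} → only 2 remains.
(3,4) = 7: row 3 has {1,2,4,5,6,8,9}; col 4 has {1,2,3,4,8,9}; box has {1,2,3,4,5,6,8,9} → only 7 remains.
(3,9) = 3: row 3 has {1,2,4,5,6,7,8,9}; col 9 has {1,4,5,6,9}; box has {1,2,4,5,6,7,8,9} → only 3 remains.

428769513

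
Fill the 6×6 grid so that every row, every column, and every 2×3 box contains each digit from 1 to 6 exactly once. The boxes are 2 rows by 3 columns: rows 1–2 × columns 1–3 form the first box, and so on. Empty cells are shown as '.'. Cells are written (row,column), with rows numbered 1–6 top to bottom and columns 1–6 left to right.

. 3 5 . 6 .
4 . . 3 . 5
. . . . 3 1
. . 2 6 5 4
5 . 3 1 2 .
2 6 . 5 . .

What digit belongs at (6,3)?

1

(1,1) = 1: row 1 has {3,5,6}; col 1 has {2,4,5}; box has {3,4,5} → only 1 remains.
(1,6) = 2: row 1 has {1,3,5,6}; col 6 has {1,4,5}; box has {3,5,6} → only 2 remains.
(2,2) = 2: row 2 has {3,4,5}; col 2 has {3,6}; box has {1,3,4,5} → only 2 remains.
(2,3) = 6: row 2 has {2,3,4,5}; col 3 has {2,3,5}; box has {1,2,3,4,5} → only 6 remains.
(2,5) = 1: row 2 has {2,3,4,5,6}; col 5 has {2,3,5,6}; box has {2,3,5,6} → only 1 remains.
(3,1) = 6: row 3 has {1,3}; col 1 has {1,2,4,5}; box has {2} → only 6 remains.
(3,3) = 4: row 3 has {1,3,6}; col 3 has {2,3,5,6}; box has {2,6} → only 4 remains.
(3,4) = 2: row 3 has {1,3,4,6}; col 4 has {1,3,5,6}; box has {1,3,4,5,6} → only 2 remains.
(4,1) = 3: row 4 has {2,4,5,6}; col 1 has {1,2,4,5,6}; box has {2,4,6} → only 3 remains.
(4,2) = 1: row 4 has {2,3,4,5,6}; col 2 has {2,3,6}; box has {2,3,4,6} → only 1 remains.
(5,2) = 4: row 5 has {1,2,3,5}; col 2 has {1,2,3,6}; box has {2,3,5,6} → only 4 remains.
(5,6) = 6: row 5 has {1,2,3,4,5}; col 6 has {1,2,4,5}; box has {1,2,5} → only 6 remains.
(6,3) = 1: row 6 has {2,5,6}; col 3 has {2,3,4,5,6}; box has {2,3,4,5,6} → only 1 remains.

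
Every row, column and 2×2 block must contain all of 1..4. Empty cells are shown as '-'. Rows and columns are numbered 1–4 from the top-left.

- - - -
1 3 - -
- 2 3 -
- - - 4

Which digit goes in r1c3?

r1c2 = 4: row 1 has {}; col 2 has {2,3}; box has {1,3} → only 4 remains.
r2c4 = 2: row 2 has {1,3}; col 4 has {4}; box has {} → only 2 remains.
r3c1 = 4: row 3 has {2,3}; col 1 has {1}; box has {2} → only 4 remains.
r3c4 = 1: row 3 has {2,3,4}; col 4 has {2,4}; box has {3,4} → only 1 remains.
r4c1 = 3: row 4 has {4}; col 1 has {1,4}; box has {2,4} → only 3 remains.
r4c2 = 1: row 4 has {3,4}; col 2 has {2,3,4}; box has {2,3,4} → only 1 remains.
r4c3 = 2: row 4 has {1,3,4}; col 3 has {3}; box has {1,3,4} → only 2 remains.
r1c1 = 2: row 1 has {4}; col 1 has {1,3,4}; box has {1,3,4} → only 2 remains.
r1c3 = 1: row 1 has {2,4}; col 3 has {2,3}; box has {2} → only 1 remains.

1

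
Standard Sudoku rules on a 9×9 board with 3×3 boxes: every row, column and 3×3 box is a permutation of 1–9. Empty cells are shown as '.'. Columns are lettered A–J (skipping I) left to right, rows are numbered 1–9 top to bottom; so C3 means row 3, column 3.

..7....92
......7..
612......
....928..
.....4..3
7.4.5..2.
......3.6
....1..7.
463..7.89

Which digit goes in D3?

7

J6 = 1 (sole candidate).
E9 = 2 (sole candidate).
D9 = 5 (sole candidate).
G9 = 1 (sole candidate).
D2 = 2 (hidden single in row 2).
B7 = 7 (hidden single in row 7).
A7 = 2 (hidden single in row 7).
B5 = 2 (hidden single in row 5).
C7 = 1 (hidden single in row 7).
H7 = 5 (hidden single in row 7).
H5 = 6 (sole candidate).
G6 = 9 (sole candidate).
J8 = 4 (sole candidate).
H4 = 4 (sole candidate).
G5 = 5 (sole candidate).
G8 = 2 (sole candidate).
G3 = 4 (sole candidate).
H3 = 3 (sole candidate).
J4 = 7 (sole candidate).
G1 = 6 (sole candidate).
H2 = 1 (sole candidate).
C4 = 6 (hidden single in column 3).
E2 = 6 (hidden single in column 5).
B2 = 4 (hidden single in row 2).
B8 = 9 (hidden single in column 2).
E1 = 3 (hidden single in column 5).
D1 = 4 (hidden single in row 1).
F1 = 1 (hidden single in row 1).
A2 = 3 (hidden single in row 2).
E7 = 4 (hidden single in row 7).
A5 = 9 (hidden single in column 1).
C5 = 8 (sole candidate).
E5 = 7 (sole candidate).
B6 = 3 (sole candidate).
C8 = 5 (sole candidate).
C2 = 9 (sole candidate).
E3 = 8 (sole candidate).
J3 = 5 (sole candidate).
B4 = 5 (sole candidate).
D5 = 1 (sole candidate).
A8 = 8 (sole candidate).
A1 = 5 (sole candidate).
B1 = 8 (sole candidate).
F2 = 5 (sole candidate).
J2 = 8 (sole candidate).
F3 = 9 (sole candidate).
A4 = 1 (sole candidate).
D4 = 3 (sole candidate).
F7 = 8 (sole candidate).
D8 = 6 (sole candidate).
F8 = 3 (sole candidate).
D3 = 7: row 3 has {1,2,3,4,5,6,8,9}; col 4 has {1,2,3,4,5,6}; box has {1,2,3,4,5,6,8,9} → only 7 remains.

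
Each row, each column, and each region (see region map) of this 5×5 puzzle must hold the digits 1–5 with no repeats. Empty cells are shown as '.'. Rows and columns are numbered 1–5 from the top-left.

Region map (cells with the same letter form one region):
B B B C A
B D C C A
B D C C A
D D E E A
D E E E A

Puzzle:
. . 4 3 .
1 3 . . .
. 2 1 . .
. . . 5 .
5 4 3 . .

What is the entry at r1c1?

r1c1 = 2: row 1 has {3,4}; col 1 has {1,5}; region has {1,4} → only 2 remains.

2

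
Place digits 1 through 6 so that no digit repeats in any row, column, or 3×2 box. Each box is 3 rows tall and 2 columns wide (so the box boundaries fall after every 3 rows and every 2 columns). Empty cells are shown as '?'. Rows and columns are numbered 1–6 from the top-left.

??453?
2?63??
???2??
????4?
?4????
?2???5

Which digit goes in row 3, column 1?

4

row 3, column 3 = 1: row 3 has {2}; col 3 has {4,6}; box has {2,3,4,5,6} → only 1 remains.
row 6, column 3 = 3: row 6 has {2,5}; col 3 has {1,4,6}; box has {} → only 3 remains.
row 1, column 6 = 2: in row 1, 2 can only go here (every other open cell in that row sees a 2).
row 2, column 6 = 4: in row 2, 4 can only go here (every other open cell in that row sees a 4).
row 3, column 6 = 6: row 3 has {1,2}; col 6 has {2,4,5}; box has {2,3,4} → only 6 remains.
row 3, column 5 = 5: row 3 has {1,2,6}; col 5 has {3,4}; box has {2,3,4,6} → only 5 remains.
row 2, column 5 = 1: row 2 has {2,3,4,6}; col 5 has {3,4,5}; box has {2,3,4,5,6} → only 1 remains.
row 3, column 2 = 3: row 3 has {1,2,5,6}; col 2 has {2,4}; box has {2} → only 3 remains.
row 6, column 5 = 6: row 6 has {2,3,5}; col 5 has {1,3,4,5}; box has {4,5} → only 6 remains.
row 2, column 2 = 5: row 2 has {1,2,3,4,6}; col 2 has {2,3,4}; box has {2,3} → only 5 remains.
row 3, column 1 = 4: row 3 has {1,2,3,5,6}; col 1 has {2}; box has {2,3,5} → only 4 remains.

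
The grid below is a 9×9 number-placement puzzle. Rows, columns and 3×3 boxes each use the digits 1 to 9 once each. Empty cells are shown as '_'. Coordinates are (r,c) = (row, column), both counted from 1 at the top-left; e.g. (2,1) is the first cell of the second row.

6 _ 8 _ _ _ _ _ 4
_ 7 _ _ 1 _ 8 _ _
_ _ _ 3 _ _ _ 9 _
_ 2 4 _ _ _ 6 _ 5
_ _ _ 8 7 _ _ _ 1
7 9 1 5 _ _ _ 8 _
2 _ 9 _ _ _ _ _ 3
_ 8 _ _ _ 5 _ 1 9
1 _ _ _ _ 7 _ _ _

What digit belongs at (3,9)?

7

(6,9) = 2: row 6 has {1,5,7,8,9}; col 9 has {1,3,4,5,9}; box has {1,5,6,8} → only 2 remains.
(2,9) = 6: row 2 has {1,7,8}; col 9 has {1,2,3,4,5,9}; box has {4,8,9} → only 6 remains.
(3,9) = 7: row 3 has {3,9}; col 9 has {1,2,3,4,5,6,9}; box has {4,6,8,9} → only 7 remains.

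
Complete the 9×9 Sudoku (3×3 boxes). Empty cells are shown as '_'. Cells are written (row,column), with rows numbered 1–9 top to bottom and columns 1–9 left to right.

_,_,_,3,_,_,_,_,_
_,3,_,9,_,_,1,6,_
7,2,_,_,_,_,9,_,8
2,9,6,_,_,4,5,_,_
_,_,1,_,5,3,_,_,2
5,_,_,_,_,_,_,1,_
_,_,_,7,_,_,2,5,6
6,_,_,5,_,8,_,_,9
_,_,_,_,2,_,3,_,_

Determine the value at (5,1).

(2,6) = 2: in row 2, 2 can only go here (every other open cell in that row sees a 2).
(1,8) = 2: in row 1, 2 can only go here (every other open cell in that row sees a 2).
(3,8) = 3: in row 3, 3 can only go here (every other open cell in that row sees a 3).
(4,9) = 3: in row 4, 3 can only go here (every other open cell in that row sees a 3).
(5,8) = 9: in row 5, 9 can only go here (every other open cell in that row sees a 9).
(6,4) = 2: in row 6, 2 can only go here (every other open cell in that row sees a 2).
(6,3) = 3: in row 6, 3 can only go here (every other open cell in that row sees a 3).
(8,3) = 2: in row 8, 2 can only go here (every other open cell in that row sees a 2).
(8,5) = 3: in row 8, 3 can only go here (every other open cell in that row sees a 3).
(7,1) = 3: in row 7, 3 can only go here (every other open cell in that row sees a 3).
(8,2) = 1: in row 8, 1 can only go here (every other open cell in that row sees a 1).
(1,1) = 1: in column 1, 1 can only go here (every other open cell in that column sees a 1).
(1,3) = 9: in row 1, 9 can only go here (every other open cell in that row sees a 9).
(9,1) = 9: in column 1, 9 can only go here (every other open cell in that column sees a 9).
(1,2) = 6: in column 2, 6 can only go here (every other open cell in that column sees a 6).
(1,5) = 8: in row 1, 8 can only go here (every other open cell in that row sees an 8).
(9,2) = 5: in column 2, 5 can only go here (every other open cell in that column sees a 5).
(9,3) = 7: in column 3, 7 can only go here (every other open cell in that column sees a 7).
(9,8) = 8: in row 9, 8 can only go here (every other open cell in that row sees an 8).
(4,8) = 7: row 4 has {2,3,4,5,6,9}; col 8 has {1,2,3,5,6,8,9}; box has {1,2,3,5,9} → only 7 remains.
(6,9) = 4: row 6 has {1,2,3,5}; col 9 has {2,3,6,8,9}; box has {1,2,3,5,7,9} → only 4 remains.
(8,8) = 4: row 8 has {1,2,3,5,6,8,9}; col 8 has {1,2,3,5,6,7,8,9}; box has {2,3,5,6,8,9} → only 4 remains.
(9,9) = 1: row 9 has {2,3,5,7,8,9}; col 9 has {2,3,4,6,8,9}; box has {2,3,4,5,6,8,9} → only 1 remains.
(4,5) = 1: row 4 has {2,3,4,5,6,7,9}; col 5 has {2,3,5,8}; box has {2,3,4,5} → only 1 remains.
(8,7) = 7: row 8 has {1,2,3,4,5,6,8,9}; col 7 has {1,2,3,5,9}; box has {1,2,3,4,5,6,8,9} → only 7 remains.
(9,6) = 6: row 9 has {1,2,3,5,7,8,9}; col 6 has {2,3,4,8}; box has {2,3,5,7,8} → only 6 remains.
(1,7) = 4: row 1 has {1,2,3,6,8,9}; col 7 has {1,2,3,5,7,9}; box has {1,2,3,6,8,9} → only 4 remains.
(4,4) = 8: row 4 has {1,2,3,4,5,6,7,9}; col 4 has {2,3,5,7,9}; box has {1,2,3,4,5} → only 8 remains.
(5,4) = 6: row 5 has {1,2,3,5,9}; col 4 has {2,3,5,7,8,9}; box has {1,2,3,4,5,8} → only 6 remains.
(5,7) = 8: row 5 has {1,2,3,5,6,9}; col 7 has {1,2,3,4,5,7,9}; box has {1,2,3,4,5,7,9} → only 8 remains.
(6,7) = 6: row 6 has {1,2,3,4,5}; col 7 has {1,2,3,4,5,7,8,9}; box has {1,2,3,4,5,7,8,9} → only 6 remains.
(9,4) = 4: row 9 has {1,2,3,5,6,7,8,9}; col 4 has {2,3,5,6,7,8,9}; box has {2,3,5,6,7,8} → only 4 remains.
(3,4) = 1: row 3 has {2,3,7,8,9}; col 4 has {2,3,4,5,6,7,8,9}; box has {2,3,8,9} → only 1 remains.
(3,6) = 5: row 3 has {1,2,3,7,8,9}; col 6 has {2,3,4,6,8}; box has {1,2,3,8,9} → only 5 remains.
(5,1) = 4: row 5 has {1,2,3,5,6,8,9}; col 1 has {1,2,3,5,6,7,9}; box has {1,2,3,5,6,9} → only 4 remains.

4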